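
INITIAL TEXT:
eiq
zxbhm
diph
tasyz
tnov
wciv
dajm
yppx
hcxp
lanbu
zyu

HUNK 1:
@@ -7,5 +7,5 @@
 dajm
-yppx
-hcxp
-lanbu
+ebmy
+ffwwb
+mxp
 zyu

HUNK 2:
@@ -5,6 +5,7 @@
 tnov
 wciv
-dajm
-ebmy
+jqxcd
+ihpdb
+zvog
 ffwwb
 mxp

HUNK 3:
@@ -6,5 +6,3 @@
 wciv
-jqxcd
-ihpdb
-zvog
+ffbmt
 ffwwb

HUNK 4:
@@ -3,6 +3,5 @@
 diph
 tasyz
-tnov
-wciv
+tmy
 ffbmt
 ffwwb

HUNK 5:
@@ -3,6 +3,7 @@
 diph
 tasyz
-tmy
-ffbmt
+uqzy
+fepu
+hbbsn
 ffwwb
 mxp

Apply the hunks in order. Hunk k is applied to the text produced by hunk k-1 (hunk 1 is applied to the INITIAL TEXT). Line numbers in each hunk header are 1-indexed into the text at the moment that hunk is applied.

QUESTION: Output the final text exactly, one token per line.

Hunk 1: at line 7 remove [yppx,hcxp,lanbu] add [ebmy,ffwwb,mxp] -> 11 lines: eiq zxbhm diph tasyz tnov wciv dajm ebmy ffwwb mxp zyu
Hunk 2: at line 5 remove [dajm,ebmy] add [jqxcd,ihpdb,zvog] -> 12 lines: eiq zxbhm diph tasyz tnov wciv jqxcd ihpdb zvog ffwwb mxp zyu
Hunk 3: at line 6 remove [jqxcd,ihpdb,zvog] add [ffbmt] -> 10 lines: eiq zxbhm diph tasyz tnov wciv ffbmt ffwwb mxp zyu
Hunk 4: at line 3 remove [tnov,wciv] add [tmy] -> 9 lines: eiq zxbhm diph tasyz tmy ffbmt ffwwb mxp zyu
Hunk 5: at line 3 remove [tmy,ffbmt] add [uqzy,fepu,hbbsn] -> 10 lines: eiq zxbhm diph tasyz uqzy fepu hbbsn ffwwb mxp zyu

Answer: eiq
zxbhm
diph
tasyz
uqzy
fepu
hbbsn
ffwwb
mxp
zyu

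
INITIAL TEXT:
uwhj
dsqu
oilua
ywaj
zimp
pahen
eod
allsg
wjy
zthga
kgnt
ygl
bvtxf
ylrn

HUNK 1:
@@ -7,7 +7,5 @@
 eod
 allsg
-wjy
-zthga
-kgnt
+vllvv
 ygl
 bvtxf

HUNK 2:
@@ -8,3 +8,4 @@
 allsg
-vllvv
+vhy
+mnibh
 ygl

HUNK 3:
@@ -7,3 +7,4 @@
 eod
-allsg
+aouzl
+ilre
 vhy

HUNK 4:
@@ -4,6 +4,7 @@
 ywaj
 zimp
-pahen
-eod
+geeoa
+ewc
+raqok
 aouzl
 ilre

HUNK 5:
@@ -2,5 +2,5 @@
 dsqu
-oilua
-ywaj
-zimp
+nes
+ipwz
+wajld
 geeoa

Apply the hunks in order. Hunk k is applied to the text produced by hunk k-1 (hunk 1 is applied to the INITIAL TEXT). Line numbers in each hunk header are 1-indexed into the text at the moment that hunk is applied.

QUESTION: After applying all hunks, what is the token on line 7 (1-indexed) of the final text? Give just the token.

Answer: ewc

Derivation:
Hunk 1: at line 7 remove [wjy,zthga,kgnt] add [vllvv] -> 12 lines: uwhj dsqu oilua ywaj zimp pahen eod allsg vllvv ygl bvtxf ylrn
Hunk 2: at line 8 remove [vllvv] add [vhy,mnibh] -> 13 lines: uwhj dsqu oilua ywaj zimp pahen eod allsg vhy mnibh ygl bvtxf ylrn
Hunk 3: at line 7 remove [allsg] add [aouzl,ilre] -> 14 lines: uwhj dsqu oilua ywaj zimp pahen eod aouzl ilre vhy mnibh ygl bvtxf ylrn
Hunk 4: at line 4 remove [pahen,eod] add [geeoa,ewc,raqok] -> 15 lines: uwhj dsqu oilua ywaj zimp geeoa ewc raqok aouzl ilre vhy mnibh ygl bvtxf ylrn
Hunk 5: at line 2 remove [oilua,ywaj,zimp] add [nes,ipwz,wajld] -> 15 lines: uwhj dsqu nes ipwz wajld geeoa ewc raqok aouzl ilre vhy mnibh ygl bvtxf ylrn
Final line 7: ewc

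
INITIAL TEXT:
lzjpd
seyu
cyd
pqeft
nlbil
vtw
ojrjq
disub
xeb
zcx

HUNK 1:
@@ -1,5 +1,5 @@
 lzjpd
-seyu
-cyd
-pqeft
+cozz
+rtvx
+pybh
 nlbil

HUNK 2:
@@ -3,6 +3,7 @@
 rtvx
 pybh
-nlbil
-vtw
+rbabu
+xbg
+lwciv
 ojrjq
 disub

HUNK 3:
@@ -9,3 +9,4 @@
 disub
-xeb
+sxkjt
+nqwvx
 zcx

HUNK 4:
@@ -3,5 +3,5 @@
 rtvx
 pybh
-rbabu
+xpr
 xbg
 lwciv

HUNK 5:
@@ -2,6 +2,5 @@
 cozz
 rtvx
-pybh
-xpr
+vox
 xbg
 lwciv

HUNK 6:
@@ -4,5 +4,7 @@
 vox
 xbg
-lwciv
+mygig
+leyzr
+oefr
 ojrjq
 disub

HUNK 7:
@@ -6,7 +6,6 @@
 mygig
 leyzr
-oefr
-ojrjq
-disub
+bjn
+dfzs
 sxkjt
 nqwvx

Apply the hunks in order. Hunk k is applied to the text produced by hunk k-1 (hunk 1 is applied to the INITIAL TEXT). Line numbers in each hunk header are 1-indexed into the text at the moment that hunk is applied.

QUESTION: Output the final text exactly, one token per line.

Hunk 1: at line 1 remove [seyu,cyd,pqeft] add [cozz,rtvx,pybh] -> 10 lines: lzjpd cozz rtvx pybh nlbil vtw ojrjq disub xeb zcx
Hunk 2: at line 3 remove [nlbil,vtw] add [rbabu,xbg,lwciv] -> 11 lines: lzjpd cozz rtvx pybh rbabu xbg lwciv ojrjq disub xeb zcx
Hunk 3: at line 9 remove [xeb] add [sxkjt,nqwvx] -> 12 lines: lzjpd cozz rtvx pybh rbabu xbg lwciv ojrjq disub sxkjt nqwvx zcx
Hunk 4: at line 3 remove [rbabu] add [xpr] -> 12 lines: lzjpd cozz rtvx pybh xpr xbg lwciv ojrjq disub sxkjt nqwvx zcx
Hunk 5: at line 2 remove [pybh,xpr] add [vox] -> 11 lines: lzjpd cozz rtvx vox xbg lwciv ojrjq disub sxkjt nqwvx zcx
Hunk 6: at line 4 remove [lwciv] add [mygig,leyzr,oefr] -> 13 lines: lzjpd cozz rtvx vox xbg mygig leyzr oefr ojrjq disub sxkjt nqwvx zcx
Hunk 7: at line 6 remove [oefr,ojrjq,disub] add [bjn,dfzs] -> 12 lines: lzjpd cozz rtvx vox xbg mygig leyzr bjn dfzs sxkjt nqwvx zcx

Answer: lzjpd
cozz
rtvx
vox
xbg
mygig
leyzr
bjn
dfzs
sxkjt
nqwvx
zcx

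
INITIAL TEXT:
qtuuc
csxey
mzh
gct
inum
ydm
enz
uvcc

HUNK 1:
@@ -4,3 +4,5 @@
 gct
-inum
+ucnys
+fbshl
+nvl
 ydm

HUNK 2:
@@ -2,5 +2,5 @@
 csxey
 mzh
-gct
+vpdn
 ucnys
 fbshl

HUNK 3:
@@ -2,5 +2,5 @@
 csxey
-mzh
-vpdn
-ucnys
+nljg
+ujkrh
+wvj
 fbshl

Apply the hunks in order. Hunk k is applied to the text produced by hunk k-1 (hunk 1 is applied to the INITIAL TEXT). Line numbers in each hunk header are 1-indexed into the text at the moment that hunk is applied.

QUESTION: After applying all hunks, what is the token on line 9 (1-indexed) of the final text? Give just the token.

Answer: enz

Derivation:
Hunk 1: at line 4 remove [inum] add [ucnys,fbshl,nvl] -> 10 lines: qtuuc csxey mzh gct ucnys fbshl nvl ydm enz uvcc
Hunk 2: at line 2 remove [gct] add [vpdn] -> 10 lines: qtuuc csxey mzh vpdn ucnys fbshl nvl ydm enz uvcc
Hunk 3: at line 2 remove [mzh,vpdn,ucnys] add [nljg,ujkrh,wvj] -> 10 lines: qtuuc csxey nljg ujkrh wvj fbshl nvl ydm enz uvcc
Final line 9: enz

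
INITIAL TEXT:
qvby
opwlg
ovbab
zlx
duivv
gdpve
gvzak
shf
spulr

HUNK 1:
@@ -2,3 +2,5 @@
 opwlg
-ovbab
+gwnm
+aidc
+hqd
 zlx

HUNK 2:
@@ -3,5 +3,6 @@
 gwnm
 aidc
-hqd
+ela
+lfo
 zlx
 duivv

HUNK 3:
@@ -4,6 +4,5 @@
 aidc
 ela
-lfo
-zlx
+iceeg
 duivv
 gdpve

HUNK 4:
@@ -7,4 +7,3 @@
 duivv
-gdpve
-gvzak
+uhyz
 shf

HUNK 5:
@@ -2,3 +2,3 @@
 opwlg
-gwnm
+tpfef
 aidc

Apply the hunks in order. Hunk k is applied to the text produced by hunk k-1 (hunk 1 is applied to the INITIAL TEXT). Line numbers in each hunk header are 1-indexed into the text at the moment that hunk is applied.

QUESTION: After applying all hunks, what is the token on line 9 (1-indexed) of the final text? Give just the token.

Hunk 1: at line 2 remove [ovbab] add [gwnm,aidc,hqd] -> 11 lines: qvby opwlg gwnm aidc hqd zlx duivv gdpve gvzak shf spulr
Hunk 2: at line 3 remove [hqd] add [ela,lfo] -> 12 lines: qvby opwlg gwnm aidc ela lfo zlx duivv gdpve gvzak shf spulr
Hunk 3: at line 4 remove [lfo,zlx] add [iceeg] -> 11 lines: qvby opwlg gwnm aidc ela iceeg duivv gdpve gvzak shf spulr
Hunk 4: at line 7 remove [gdpve,gvzak] add [uhyz] -> 10 lines: qvby opwlg gwnm aidc ela iceeg duivv uhyz shf spulr
Hunk 5: at line 2 remove [gwnm] add [tpfef] -> 10 lines: qvby opwlg tpfef aidc ela iceeg duivv uhyz shf spulr
Final line 9: shf

Answer: shf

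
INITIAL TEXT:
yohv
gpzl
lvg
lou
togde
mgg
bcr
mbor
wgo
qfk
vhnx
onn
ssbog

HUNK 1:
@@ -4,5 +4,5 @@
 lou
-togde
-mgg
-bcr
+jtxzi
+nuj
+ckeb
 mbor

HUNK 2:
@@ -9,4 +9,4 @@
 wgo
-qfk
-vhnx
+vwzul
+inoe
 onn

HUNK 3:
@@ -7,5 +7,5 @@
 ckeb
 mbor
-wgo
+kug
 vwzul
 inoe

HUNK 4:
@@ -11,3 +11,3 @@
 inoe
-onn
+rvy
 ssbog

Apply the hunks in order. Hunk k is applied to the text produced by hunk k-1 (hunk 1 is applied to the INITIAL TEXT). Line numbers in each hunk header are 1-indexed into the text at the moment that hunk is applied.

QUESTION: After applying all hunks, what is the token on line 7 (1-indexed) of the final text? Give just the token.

Hunk 1: at line 4 remove [togde,mgg,bcr] add [jtxzi,nuj,ckeb] -> 13 lines: yohv gpzl lvg lou jtxzi nuj ckeb mbor wgo qfk vhnx onn ssbog
Hunk 2: at line 9 remove [qfk,vhnx] add [vwzul,inoe] -> 13 lines: yohv gpzl lvg lou jtxzi nuj ckeb mbor wgo vwzul inoe onn ssbog
Hunk 3: at line 7 remove [wgo] add [kug] -> 13 lines: yohv gpzl lvg lou jtxzi nuj ckeb mbor kug vwzul inoe onn ssbog
Hunk 4: at line 11 remove [onn] add [rvy] -> 13 lines: yohv gpzl lvg lou jtxzi nuj ckeb mbor kug vwzul inoe rvy ssbog
Final line 7: ckeb

Answer: ckeb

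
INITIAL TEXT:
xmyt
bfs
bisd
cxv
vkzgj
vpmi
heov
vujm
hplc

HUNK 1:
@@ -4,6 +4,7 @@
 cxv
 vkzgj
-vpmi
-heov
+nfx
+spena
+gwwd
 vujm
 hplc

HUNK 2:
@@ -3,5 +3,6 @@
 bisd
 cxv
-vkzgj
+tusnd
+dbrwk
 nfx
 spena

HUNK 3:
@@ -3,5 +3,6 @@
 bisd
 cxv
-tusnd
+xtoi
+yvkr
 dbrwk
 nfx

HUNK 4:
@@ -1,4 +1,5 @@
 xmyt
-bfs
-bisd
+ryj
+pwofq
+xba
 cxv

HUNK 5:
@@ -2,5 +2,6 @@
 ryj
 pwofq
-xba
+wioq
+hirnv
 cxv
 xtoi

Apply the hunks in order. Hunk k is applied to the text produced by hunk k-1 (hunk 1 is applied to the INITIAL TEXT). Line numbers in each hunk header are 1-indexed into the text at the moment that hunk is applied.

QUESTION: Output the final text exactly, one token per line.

Hunk 1: at line 4 remove [vpmi,heov] add [nfx,spena,gwwd] -> 10 lines: xmyt bfs bisd cxv vkzgj nfx spena gwwd vujm hplc
Hunk 2: at line 3 remove [vkzgj] add [tusnd,dbrwk] -> 11 lines: xmyt bfs bisd cxv tusnd dbrwk nfx spena gwwd vujm hplc
Hunk 3: at line 3 remove [tusnd] add [xtoi,yvkr] -> 12 lines: xmyt bfs bisd cxv xtoi yvkr dbrwk nfx spena gwwd vujm hplc
Hunk 4: at line 1 remove [bfs,bisd] add [ryj,pwofq,xba] -> 13 lines: xmyt ryj pwofq xba cxv xtoi yvkr dbrwk nfx spena gwwd vujm hplc
Hunk 5: at line 2 remove [xba] add [wioq,hirnv] -> 14 lines: xmyt ryj pwofq wioq hirnv cxv xtoi yvkr dbrwk nfx spena gwwd vujm hplc

Answer: xmyt
ryj
pwofq
wioq
hirnv
cxv
xtoi
yvkr
dbrwk
nfx
spena
gwwd
vujm
hplc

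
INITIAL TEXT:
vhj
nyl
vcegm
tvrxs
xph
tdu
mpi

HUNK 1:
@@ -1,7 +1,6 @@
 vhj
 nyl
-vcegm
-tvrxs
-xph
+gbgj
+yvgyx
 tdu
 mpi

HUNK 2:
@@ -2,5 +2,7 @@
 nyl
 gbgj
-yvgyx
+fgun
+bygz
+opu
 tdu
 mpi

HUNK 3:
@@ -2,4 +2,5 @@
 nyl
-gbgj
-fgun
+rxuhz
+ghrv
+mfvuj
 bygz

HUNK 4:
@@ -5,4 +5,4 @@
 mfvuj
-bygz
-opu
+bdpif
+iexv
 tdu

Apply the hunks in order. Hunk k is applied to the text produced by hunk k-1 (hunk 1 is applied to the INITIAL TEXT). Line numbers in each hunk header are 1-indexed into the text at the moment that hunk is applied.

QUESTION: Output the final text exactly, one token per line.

Answer: vhj
nyl
rxuhz
ghrv
mfvuj
bdpif
iexv
tdu
mpi

Derivation:
Hunk 1: at line 1 remove [vcegm,tvrxs,xph] add [gbgj,yvgyx] -> 6 lines: vhj nyl gbgj yvgyx tdu mpi
Hunk 2: at line 2 remove [yvgyx] add [fgun,bygz,opu] -> 8 lines: vhj nyl gbgj fgun bygz opu tdu mpi
Hunk 3: at line 2 remove [gbgj,fgun] add [rxuhz,ghrv,mfvuj] -> 9 lines: vhj nyl rxuhz ghrv mfvuj bygz opu tdu mpi
Hunk 4: at line 5 remove [bygz,opu] add [bdpif,iexv] -> 9 lines: vhj nyl rxuhz ghrv mfvuj bdpif iexv tdu mpi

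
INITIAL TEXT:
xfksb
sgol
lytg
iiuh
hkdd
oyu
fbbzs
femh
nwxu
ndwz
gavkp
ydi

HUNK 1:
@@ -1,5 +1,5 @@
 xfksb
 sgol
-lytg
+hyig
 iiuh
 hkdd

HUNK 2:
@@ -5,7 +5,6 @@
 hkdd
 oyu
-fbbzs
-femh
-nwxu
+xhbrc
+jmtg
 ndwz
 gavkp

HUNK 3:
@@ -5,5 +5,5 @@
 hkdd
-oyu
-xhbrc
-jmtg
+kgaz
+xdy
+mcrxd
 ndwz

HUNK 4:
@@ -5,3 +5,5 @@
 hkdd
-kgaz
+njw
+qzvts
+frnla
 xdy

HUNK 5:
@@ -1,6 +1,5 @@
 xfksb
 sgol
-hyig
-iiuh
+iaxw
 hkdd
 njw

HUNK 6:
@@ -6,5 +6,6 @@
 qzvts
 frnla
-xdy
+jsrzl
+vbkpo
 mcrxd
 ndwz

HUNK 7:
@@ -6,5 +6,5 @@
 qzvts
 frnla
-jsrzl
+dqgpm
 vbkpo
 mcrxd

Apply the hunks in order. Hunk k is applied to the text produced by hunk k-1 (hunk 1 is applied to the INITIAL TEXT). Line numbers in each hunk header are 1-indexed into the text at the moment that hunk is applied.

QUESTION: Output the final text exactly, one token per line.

Hunk 1: at line 1 remove [lytg] add [hyig] -> 12 lines: xfksb sgol hyig iiuh hkdd oyu fbbzs femh nwxu ndwz gavkp ydi
Hunk 2: at line 5 remove [fbbzs,femh,nwxu] add [xhbrc,jmtg] -> 11 lines: xfksb sgol hyig iiuh hkdd oyu xhbrc jmtg ndwz gavkp ydi
Hunk 3: at line 5 remove [oyu,xhbrc,jmtg] add [kgaz,xdy,mcrxd] -> 11 lines: xfksb sgol hyig iiuh hkdd kgaz xdy mcrxd ndwz gavkp ydi
Hunk 4: at line 5 remove [kgaz] add [njw,qzvts,frnla] -> 13 lines: xfksb sgol hyig iiuh hkdd njw qzvts frnla xdy mcrxd ndwz gavkp ydi
Hunk 5: at line 1 remove [hyig,iiuh] add [iaxw] -> 12 lines: xfksb sgol iaxw hkdd njw qzvts frnla xdy mcrxd ndwz gavkp ydi
Hunk 6: at line 6 remove [xdy] add [jsrzl,vbkpo] -> 13 lines: xfksb sgol iaxw hkdd njw qzvts frnla jsrzl vbkpo mcrxd ndwz gavkp ydi
Hunk 7: at line 6 remove [jsrzl] add [dqgpm] -> 13 lines: xfksb sgol iaxw hkdd njw qzvts frnla dqgpm vbkpo mcrxd ndwz gavkp ydi

Answer: xfksb
sgol
iaxw
hkdd
njw
qzvts
frnla
dqgpm
vbkpo
mcrxd
ndwz
gavkp
ydi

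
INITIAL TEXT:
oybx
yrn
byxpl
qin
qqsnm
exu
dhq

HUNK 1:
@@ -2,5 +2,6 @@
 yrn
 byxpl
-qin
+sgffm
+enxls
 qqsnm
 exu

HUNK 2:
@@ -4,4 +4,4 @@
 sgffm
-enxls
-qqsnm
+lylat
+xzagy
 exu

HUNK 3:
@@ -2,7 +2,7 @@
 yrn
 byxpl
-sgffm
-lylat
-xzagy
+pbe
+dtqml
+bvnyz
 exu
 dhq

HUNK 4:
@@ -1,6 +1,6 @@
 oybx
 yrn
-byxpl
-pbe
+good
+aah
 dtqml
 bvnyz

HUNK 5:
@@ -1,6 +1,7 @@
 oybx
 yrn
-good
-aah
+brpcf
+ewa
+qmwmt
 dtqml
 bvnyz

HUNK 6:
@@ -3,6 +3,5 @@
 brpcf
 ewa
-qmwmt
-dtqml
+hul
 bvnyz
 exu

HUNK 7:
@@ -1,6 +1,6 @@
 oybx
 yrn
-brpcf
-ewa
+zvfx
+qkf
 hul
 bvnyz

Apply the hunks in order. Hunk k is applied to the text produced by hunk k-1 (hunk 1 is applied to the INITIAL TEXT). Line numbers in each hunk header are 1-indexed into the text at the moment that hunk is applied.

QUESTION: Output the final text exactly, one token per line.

Answer: oybx
yrn
zvfx
qkf
hul
bvnyz
exu
dhq

Derivation:
Hunk 1: at line 2 remove [qin] add [sgffm,enxls] -> 8 lines: oybx yrn byxpl sgffm enxls qqsnm exu dhq
Hunk 2: at line 4 remove [enxls,qqsnm] add [lylat,xzagy] -> 8 lines: oybx yrn byxpl sgffm lylat xzagy exu dhq
Hunk 3: at line 2 remove [sgffm,lylat,xzagy] add [pbe,dtqml,bvnyz] -> 8 lines: oybx yrn byxpl pbe dtqml bvnyz exu dhq
Hunk 4: at line 1 remove [byxpl,pbe] add [good,aah] -> 8 lines: oybx yrn good aah dtqml bvnyz exu dhq
Hunk 5: at line 1 remove [good,aah] add [brpcf,ewa,qmwmt] -> 9 lines: oybx yrn brpcf ewa qmwmt dtqml bvnyz exu dhq
Hunk 6: at line 3 remove [qmwmt,dtqml] add [hul] -> 8 lines: oybx yrn brpcf ewa hul bvnyz exu dhq
Hunk 7: at line 1 remove [brpcf,ewa] add [zvfx,qkf] -> 8 lines: oybx yrn zvfx qkf hul bvnyz exu dhq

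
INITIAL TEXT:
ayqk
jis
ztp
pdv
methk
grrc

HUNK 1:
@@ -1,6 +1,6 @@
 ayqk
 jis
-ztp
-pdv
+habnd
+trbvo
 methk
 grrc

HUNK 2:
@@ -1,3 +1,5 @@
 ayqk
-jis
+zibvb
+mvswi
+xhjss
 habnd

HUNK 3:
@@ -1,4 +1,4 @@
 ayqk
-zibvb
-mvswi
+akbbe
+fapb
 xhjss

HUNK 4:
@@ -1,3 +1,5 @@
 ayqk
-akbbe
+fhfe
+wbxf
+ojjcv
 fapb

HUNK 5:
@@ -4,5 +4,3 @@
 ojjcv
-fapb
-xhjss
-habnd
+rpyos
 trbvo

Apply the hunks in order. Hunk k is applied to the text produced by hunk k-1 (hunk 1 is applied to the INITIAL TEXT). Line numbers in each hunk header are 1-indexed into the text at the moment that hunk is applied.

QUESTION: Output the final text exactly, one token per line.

Hunk 1: at line 1 remove [ztp,pdv] add [habnd,trbvo] -> 6 lines: ayqk jis habnd trbvo methk grrc
Hunk 2: at line 1 remove [jis] add [zibvb,mvswi,xhjss] -> 8 lines: ayqk zibvb mvswi xhjss habnd trbvo methk grrc
Hunk 3: at line 1 remove [zibvb,mvswi] add [akbbe,fapb] -> 8 lines: ayqk akbbe fapb xhjss habnd trbvo methk grrc
Hunk 4: at line 1 remove [akbbe] add [fhfe,wbxf,ojjcv] -> 10 lines: ayqk fhfe wbxf ojjcv fapb xhjss habnd trbvo methk grrc
Hunk 5: at line 4 remove [fapb,xhjss,habnd] add [rpyos] -> 8 lines: ayqk fhfe wbxf ojjcv rpyos trbvo methk grrc

Answer: ayqk
fhfe
wbxf
ojjcv
rpyos
trbvo
methk
grrc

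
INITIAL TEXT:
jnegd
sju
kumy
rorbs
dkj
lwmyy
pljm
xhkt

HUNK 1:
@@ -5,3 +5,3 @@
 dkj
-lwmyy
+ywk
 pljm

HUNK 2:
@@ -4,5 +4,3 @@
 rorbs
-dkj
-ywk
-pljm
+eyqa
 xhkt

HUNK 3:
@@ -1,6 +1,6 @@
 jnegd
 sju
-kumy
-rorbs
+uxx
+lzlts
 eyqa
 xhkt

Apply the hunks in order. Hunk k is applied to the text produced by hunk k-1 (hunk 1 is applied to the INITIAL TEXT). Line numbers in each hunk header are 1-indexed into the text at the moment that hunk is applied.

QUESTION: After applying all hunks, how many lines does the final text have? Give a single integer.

Answer: 6

Derivation:
Hunk 1: at line 5 remove [lwmyy] add [ywk] -> 8 lines: jnegd sju kumy rorbs dkj ywk pljm xhkt
Hunk 2: at line 4 remove [dkj,ywk,pljm] add [eyqa] -> 6 lines: jnegd sju kumy rorbs eyqa xhkt
Hunk 3: at line 1 remove [kumy,rorbs] add [uxx,lzlts] -> 6 lines: jnegd sju uxx lzlts eyqa xhkt
Final line count: 6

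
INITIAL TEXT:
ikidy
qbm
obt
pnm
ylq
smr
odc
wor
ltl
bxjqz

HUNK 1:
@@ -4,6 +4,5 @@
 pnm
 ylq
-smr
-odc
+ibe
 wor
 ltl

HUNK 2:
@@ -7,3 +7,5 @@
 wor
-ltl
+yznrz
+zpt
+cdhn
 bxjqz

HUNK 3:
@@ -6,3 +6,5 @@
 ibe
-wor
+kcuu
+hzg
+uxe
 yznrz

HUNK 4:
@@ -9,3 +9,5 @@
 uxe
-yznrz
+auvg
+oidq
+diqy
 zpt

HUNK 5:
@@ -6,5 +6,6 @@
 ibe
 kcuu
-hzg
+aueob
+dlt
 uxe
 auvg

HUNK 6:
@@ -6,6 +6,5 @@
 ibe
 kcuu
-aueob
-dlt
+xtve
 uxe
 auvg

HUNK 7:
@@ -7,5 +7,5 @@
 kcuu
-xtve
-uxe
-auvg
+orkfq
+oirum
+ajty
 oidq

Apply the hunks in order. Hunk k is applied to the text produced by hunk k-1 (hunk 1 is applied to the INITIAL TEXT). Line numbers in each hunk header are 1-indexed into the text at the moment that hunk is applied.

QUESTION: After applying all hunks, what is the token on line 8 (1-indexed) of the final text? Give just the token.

Hunk 1: at line 4 remove [smr,odc] add [ibe] -> 9 lines: ikidy qbm obt pnm ylq ibe wor ltl bxjqz
Hunk 2: at line 7 remove [ltl] add [yznrz,zpt,cdhn] -> 11 lines: ikidy qbm obt pnm ylq ibe wor yznrz zpt cdhn bxjqz
Hunk 3: at line 6 remove [wor] add [kcuu,hzg,uxe] -> 13 lines: ikidy qbm obt pnm ylq ibe kcuu hzg uxe yznrz zpt cdhn bxjqz
Hunk 4: at line 9 remove [yznrz] add [auvg,oidq,diqy] -> 15 lines: ikidy qbm obt pnm ylq ibe kcuu hzg uxe auvg oidq diqy zpt cdhn bxjqz
Hunk 5: at line 6 remove [hzg] add [aueob,dlt] -> 16 lines: ikidy qbm obt pnm ylq ibe kcuu aueob dlt uxe auvg oidq diqy zpt cdhn bxjqz
Hunk 6: at line 6 remove [aueob,dlt] add [xtve] -> 15 lines: ikidy qbm obt pnm ylq ibe kcuu xtve uxe auvg oidq diqy zpt cdhn bxjqz
Hunk 7: at line 7 remove [xtve,uxe,auvg] add [orkfq,oirum,ajty] -> 15 lines: ikidy qbm obt pnm ylq ibe kcuu orkfq oirum ajty oidq diqy zpt cdhn bxjqz
Final line 8: orkfq

Answer: orkfq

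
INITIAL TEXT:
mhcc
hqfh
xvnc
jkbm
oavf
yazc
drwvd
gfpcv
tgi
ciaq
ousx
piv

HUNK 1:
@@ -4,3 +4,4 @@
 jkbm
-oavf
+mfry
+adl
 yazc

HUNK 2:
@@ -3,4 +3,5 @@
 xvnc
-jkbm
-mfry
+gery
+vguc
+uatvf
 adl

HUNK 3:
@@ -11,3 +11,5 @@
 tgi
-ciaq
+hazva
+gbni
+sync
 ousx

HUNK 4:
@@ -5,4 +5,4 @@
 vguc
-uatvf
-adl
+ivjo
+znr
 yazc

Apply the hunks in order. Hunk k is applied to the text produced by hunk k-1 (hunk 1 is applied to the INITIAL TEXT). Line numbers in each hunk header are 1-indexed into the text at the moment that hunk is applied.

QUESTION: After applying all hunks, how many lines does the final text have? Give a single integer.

Hunk 1: at line 4 remove [oavf] add [mfry,adl] -> 13 lines: mhcc hqfh xvnc jkbm mfry adl yazc drwvd gfpcv tgi ciaq ousx piv
Hunk 2: at line 3 remove [jkbm,mfry] add [gery,vguc,uatvf] -> 14 lines: mhcc hqfh xvnc gery vguc uatvf adl yazc drwvd gfpcv tgi ciaq ousx piv
Hunk 3: at line 11 remove [ciaq] add [hazva,gbni,sync] -> 16 lines: mhcc hqfh xvnc gery vguc uatvf adl yazc drwvd gfpcv tgi hazva gbni sync ousx piv
Hunk 4: at line 5 remove [uatvf,adl] add [ivjo,znr] -> 16 lines: mhcc hqfh xvnc gery vguc ivjo znr yazc drwvd gfpcv tgi hazva gbni sync ousx piv
Final line count: 16

Answer: 16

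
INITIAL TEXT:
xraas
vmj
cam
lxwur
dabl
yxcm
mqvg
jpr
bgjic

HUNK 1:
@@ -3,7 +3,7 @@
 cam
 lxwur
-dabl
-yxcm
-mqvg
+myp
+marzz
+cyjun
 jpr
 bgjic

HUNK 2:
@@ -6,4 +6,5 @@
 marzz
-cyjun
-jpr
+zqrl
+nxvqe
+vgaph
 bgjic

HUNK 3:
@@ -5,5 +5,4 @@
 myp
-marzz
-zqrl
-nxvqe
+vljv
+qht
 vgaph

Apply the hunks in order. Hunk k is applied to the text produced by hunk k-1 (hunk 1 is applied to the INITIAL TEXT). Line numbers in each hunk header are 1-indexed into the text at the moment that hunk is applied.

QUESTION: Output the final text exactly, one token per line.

Answer: xraas
vmj
cam
lxwur
myp
vljv
qht
vgaph
bgjic

Derivation:
Hunk 1: at line 3 remove [dabl,yxcm,mqvg] add [myp,marzz,cyjun] -> 9 lines: xraas vmj cam lxwur myp marzz cyjun jpr bgjic
Hunk 2: at line 6 remove [cyjun,jpr] add [zqrl,nxvqe,vgaph] -> 10 lines: xraas vmj cam lxwur myp marzz zqrl nxvqe vgaph bgjic
Hunk 3: at line 5 remove [marzz,zqrl,nxvqe] add [vljv,qht] -> 9 lines: xraas vmj cam lxwur myp vljv qht vgaph bgjic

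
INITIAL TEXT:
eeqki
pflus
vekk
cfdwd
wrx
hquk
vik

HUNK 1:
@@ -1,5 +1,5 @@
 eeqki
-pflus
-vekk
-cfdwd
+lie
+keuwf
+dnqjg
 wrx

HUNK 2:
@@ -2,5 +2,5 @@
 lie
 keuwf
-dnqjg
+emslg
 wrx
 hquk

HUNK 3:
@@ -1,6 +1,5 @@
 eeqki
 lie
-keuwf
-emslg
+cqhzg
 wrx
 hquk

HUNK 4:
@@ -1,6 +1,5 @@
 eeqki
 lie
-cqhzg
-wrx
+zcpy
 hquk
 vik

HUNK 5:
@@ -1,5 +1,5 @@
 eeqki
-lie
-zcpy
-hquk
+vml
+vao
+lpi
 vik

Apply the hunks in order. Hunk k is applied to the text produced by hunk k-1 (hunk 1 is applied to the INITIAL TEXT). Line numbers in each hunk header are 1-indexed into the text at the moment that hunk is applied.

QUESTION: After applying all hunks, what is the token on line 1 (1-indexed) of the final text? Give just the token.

Hunk 1: at line 1 remove [pflus,vekk,cfdwd] add [lie,keuwf,dnqjg] -> 7 lines: eeqki lie keuwf dnqjg wrx hquk vik
Hunk 2: at line 2 remove [dnqjg] add [emslg] -> 7 lines: eeqki lie keuwf emslg wrx hquk vik
Hunk 3: at line 1 remove [keuwf,emslg] add [cqhzg] -> 6 lines: eeqki lie cqhzg wrx hquk vik
Hunk 4: at line 1 remove [cqhzg,wrx] add [zcpy] -> 5 lines: eeqki lie zcpy hquk vik
Hunk 5: at line 1 remove [lie,zcpy,hquk] add [vml,vao,lpi] -> 5 lines: eeqki vml vao lpi vik
Final line 1: eeqki

Answer: eeqki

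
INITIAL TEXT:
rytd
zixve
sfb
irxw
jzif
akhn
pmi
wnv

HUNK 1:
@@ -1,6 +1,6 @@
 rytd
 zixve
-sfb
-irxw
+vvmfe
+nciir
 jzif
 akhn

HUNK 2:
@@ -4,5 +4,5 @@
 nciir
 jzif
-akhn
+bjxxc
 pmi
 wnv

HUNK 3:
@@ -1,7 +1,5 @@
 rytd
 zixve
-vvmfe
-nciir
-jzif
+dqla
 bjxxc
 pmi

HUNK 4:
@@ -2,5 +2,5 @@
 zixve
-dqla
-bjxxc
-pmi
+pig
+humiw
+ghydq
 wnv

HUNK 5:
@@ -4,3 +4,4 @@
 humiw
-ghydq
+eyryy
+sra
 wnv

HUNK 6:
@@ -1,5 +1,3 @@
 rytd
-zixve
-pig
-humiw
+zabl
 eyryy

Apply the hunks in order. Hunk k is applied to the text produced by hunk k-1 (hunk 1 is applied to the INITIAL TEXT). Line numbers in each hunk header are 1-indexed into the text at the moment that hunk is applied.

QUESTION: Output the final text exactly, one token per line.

Hunk 1: at line 1 remove [sfb,irxw] add [vvmfe,nciir] -> 8 lines: rytd zixve vvmfe nciir jzif akhn pmi wnv
Hunk 2: at line 4 remove [akhn] add [bjxxc] -> 8 lines: rytd zixve vvmfe nciir jzif bjxxc pmi wnv
Hunk 3: at line 1 remove [vvmfe,nciir,jzif] add [dqla] -> 6 lines: rytd zixve dqla bjxxc pmi wnv
Hunk 4: at line 2 remove [dqla,bjxxc,pmi] add [pig,humiw,ghydq] -> 6 lines: rytd zixve pig humiw ghydq wnv
Hunk 5: at line 4 remove [ghydq] add [eyryy,sra] -> 7 lines: rytd zixve pig humiw eyryy sra wnv
Hunk 6: at line 1 remove [zixve,pig,humiw] add [zabl] -> 5 lines: rytd zabl eyryy sra wnv

Answer: rytd
zabl
eyryy
sra
wnv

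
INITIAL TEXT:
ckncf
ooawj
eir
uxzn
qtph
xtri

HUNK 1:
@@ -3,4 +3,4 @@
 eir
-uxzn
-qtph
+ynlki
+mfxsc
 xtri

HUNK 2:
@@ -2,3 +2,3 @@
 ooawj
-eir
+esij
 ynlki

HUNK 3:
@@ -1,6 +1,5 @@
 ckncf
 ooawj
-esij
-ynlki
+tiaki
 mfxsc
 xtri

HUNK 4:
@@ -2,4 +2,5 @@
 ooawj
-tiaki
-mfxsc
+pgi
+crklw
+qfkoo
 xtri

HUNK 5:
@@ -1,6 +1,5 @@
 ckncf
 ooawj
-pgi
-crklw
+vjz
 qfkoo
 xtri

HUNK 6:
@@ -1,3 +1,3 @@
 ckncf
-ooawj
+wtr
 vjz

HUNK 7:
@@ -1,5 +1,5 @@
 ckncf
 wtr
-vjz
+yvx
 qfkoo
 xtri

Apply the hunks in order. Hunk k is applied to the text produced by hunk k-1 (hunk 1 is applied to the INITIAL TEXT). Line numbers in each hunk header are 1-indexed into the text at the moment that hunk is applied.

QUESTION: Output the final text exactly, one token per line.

Hunk 1: at line 3 remove [uxzn,qtph] add [ynlki,mfxsc] -> 6 lines: ckncf ooawj eir ynlki mfxsc xtri
Hunk 2: at line 2 remove [eir] add [esij] -> 6 lines: ckncf ooawj esij ynlki mfxsc xtri
Hunk 3: at line 1 remove [esij,ynlki] add [tiaki] -> 5 lines: ckncf ooawj tiaki mfxsc xtri
Hunk 4: at line 2 remove [tiaki,mfxsc] add [pgi,crklw,qfkoo] -> 6 lines: ckncf ooawj pgi crklw qfkoo xtri
Hunk 5: at line 1 remove [pgi,crklw] add [vjz] -> 5 lines: ckncf ooawj vjz qfkoo xtri
Hunk 6: at line 1 remove [ooawj] add [wtr] -> 5 lines: ckncf wtr vjz qfkoo xtri
Hunk 7: at line 1 remove [vjz] add [yvx] -> 5 lines: ckncf wtr yvx qfkoo xtri

Answer: ckncf
wtr
yvx
qfkoo
xtri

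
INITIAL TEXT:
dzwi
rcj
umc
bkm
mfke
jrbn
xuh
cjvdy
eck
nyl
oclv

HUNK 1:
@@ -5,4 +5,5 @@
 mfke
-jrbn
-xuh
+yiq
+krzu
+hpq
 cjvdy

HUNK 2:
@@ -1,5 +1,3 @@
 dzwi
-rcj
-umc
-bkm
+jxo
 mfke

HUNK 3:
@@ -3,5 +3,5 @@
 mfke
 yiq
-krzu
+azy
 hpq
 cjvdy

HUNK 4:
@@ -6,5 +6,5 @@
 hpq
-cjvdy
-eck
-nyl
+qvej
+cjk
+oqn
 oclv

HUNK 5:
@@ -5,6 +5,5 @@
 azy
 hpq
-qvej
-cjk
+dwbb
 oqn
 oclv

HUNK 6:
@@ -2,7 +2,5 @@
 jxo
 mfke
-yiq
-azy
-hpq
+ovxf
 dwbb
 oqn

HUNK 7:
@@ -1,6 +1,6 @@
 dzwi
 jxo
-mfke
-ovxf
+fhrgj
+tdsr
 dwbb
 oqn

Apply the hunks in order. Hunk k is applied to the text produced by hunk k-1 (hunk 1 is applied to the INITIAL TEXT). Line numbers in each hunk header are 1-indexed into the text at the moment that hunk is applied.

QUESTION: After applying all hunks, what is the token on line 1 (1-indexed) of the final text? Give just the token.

Answer: dzwi

Derivation:
Hunk 1: at line 5 remove [jrbn,xuh] add [yiq,krzu,hpq] -> 12 lines: dzwi rcj umc bkm mfke yiq krzu hpq cjvdy eck nyl oclv
Hunk 2: at line 1 remove [rcj,umc,bkm] add [jxo] -> 10 lines: dzwi jxo mfke yiq krzu hpq cjvdy eck nyl oclv
Hunk 3: at line 3 remove [krzu] add [azy] -> 10 lines: dzwi jxo mfke yiq azy hpq cjvdy eck nyl oclv
Hunk 4: at line 6 remove [cjvdy,eck,nyl] add [qvej,cjk,oqn] -> 10 lines: dzwi jxo mfke yiq azy hpq qvej cjk oqn oclv
Hunk 5: at line 5 remove [qvej,cjk] add [dwbb] -> 9 lines: dzwi jxo mfke yiq azy hpq dwbb oqn oclv
Hunk 6: at line 2 remove [yiq,azy,hpq] add [ovxf] -> 7 lines: dzwi jxo mfke ovxf dwbb oqn oclv
Hunk 7: at line 1 remove [mfke,ovxf] add [fhrgj,tdsr] -> 7 lines: dzwi jxo fhrgj tdsr dwbb oqn oclv
Final line 1: dzwi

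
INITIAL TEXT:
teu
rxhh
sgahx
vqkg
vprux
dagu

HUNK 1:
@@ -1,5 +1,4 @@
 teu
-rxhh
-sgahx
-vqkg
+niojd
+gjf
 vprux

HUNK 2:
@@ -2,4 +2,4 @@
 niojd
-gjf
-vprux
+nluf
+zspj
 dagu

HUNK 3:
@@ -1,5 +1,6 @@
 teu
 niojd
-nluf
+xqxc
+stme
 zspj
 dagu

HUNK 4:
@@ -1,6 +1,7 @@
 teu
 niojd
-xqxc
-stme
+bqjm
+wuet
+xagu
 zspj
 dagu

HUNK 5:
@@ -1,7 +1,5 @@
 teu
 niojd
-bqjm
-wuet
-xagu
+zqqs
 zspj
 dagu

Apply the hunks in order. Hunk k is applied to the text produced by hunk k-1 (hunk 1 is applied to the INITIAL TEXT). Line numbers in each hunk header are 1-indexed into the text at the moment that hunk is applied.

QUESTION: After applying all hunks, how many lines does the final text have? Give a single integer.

Answer: 5

Derivation:
Hunk 1: at line 1 remove [rxhh,sgahx,vqkg] add [niojd,gjf] -> 5 lines: teu niojd gjf vprux dagu
Hunk 2: at line 2 remove [gjf,vprux] add [nluf,zspj] -> 5 lines: teu niojd nluf zspj dagu
Hunk 3: at line 1 remove [nluf] add [xqxc,stme] -> 6 lines: teu niojd xqxc stme zspj dagu
Hunk 4: at line 1 remove [xqxc,stme] add [bqjm,wuet,xagu] -> 7 lines: teu niojd bqjm wuet xagu zspj dagu
Hunk 5: at line 1 remove [bqjm,wuet,xagu] add [zqqs] -> 5 lines: teu niojd zqqs zspj dagu
Final line count: 5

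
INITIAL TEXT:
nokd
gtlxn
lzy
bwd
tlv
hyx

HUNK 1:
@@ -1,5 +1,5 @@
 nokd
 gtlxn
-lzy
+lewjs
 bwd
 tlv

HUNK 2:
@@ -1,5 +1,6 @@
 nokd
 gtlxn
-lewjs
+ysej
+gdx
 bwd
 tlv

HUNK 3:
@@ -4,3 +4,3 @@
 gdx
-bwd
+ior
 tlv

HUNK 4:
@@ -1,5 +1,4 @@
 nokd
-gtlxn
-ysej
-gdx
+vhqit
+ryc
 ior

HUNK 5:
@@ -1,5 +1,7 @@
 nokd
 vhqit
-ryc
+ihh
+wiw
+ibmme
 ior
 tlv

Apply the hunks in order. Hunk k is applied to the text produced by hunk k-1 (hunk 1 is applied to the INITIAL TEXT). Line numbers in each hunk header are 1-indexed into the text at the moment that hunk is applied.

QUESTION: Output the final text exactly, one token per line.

Answer: nokd
vhqit
ihh
wiw
ibmme
ior
tlv
hyx

Derivation:
Hunk 1: at line 1 remove [lzy] add [lewjs] -> 6 lines: nokd gtlxn lewjs bwd tlv hyx
Hunk 2: at line 1 remove [lewjs] add [ysej,gdx] -> 7 lines: nokd gtlxn ysej gdx bwd tlv hyx
Hunk 3: at line 4 remove [bwd] add [ior] -> 7 lines: nokd gtlxn ysej gdx ior tlv hyx
Hunk 4: at line 1 remove [gtlxn,ysej,gdx] add [vhqit,ryc] -> 6 lines: nokd vhqit ryc ior tlv hyx
Hunk 5: at line 1 remove [ryc] add [ihh,wiw,ibmme] -> 8 lines: nokd vhqit ihh wiw ibmme ior tlv hyx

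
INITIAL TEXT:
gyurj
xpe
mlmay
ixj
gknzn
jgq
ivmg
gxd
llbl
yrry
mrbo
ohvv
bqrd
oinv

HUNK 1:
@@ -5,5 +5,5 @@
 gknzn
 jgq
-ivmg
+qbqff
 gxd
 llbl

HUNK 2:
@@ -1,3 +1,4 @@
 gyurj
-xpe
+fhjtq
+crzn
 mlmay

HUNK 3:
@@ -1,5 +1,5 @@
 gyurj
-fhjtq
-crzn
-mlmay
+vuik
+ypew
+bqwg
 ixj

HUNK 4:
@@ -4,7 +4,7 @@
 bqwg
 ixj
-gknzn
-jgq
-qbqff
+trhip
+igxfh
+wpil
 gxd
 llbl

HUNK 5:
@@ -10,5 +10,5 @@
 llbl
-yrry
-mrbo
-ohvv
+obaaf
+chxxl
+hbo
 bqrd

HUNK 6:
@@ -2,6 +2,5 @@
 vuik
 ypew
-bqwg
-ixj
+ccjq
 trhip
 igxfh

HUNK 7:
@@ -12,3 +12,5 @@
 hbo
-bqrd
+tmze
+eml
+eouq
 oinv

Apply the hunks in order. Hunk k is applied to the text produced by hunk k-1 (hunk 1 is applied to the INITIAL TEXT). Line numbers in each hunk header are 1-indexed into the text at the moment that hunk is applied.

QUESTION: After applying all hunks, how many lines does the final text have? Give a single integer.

Hunk 1: at line 5 remove [ivmg] add [qbqff] -> 14 lines: gyurj xpe mlmay ixj gknzn jgq qbqff gxd llbl yrry mrbo ohvv bqrd oinv
Hunk 2: at line 1 remove [xpe] add [fhjtq,crzn] -> 15 lines: gyurj fhjtq crzn mlmay ixj gknzn jgq qbqff gxd llbl yrry mrbo ohvv bqrd oinv
Hunk 3: at line 1 remove [fhjtq,crzn,mlmay] add [vuik,ypew,bqwg] -> 15 lines: gyurj vuik ypew bqwg ixj gknzn jgq qbqff gxd llbl yrry mrbo ohvv bqrd oinv
Hunk 4: at line 4 remove [gknzn,jgq,qbqff] add [trhip,igxfh,wpil] -> 15 lines: gyurj vuik ypew bqwg ixj trhip igxfh wpil gxd llbl yrry mrbo ohvv bqrd oinv
Hunk 5: at line 10 remove [yrry,mrbo,ohvv] add [obaaf,chxxl,hbo] -> 15 lines: gyurj vuik ypew bqwg ixj trhip igxfh wpil gxd llbl obaaf chxxl hbo bqrd oinv
Hunk 6: at line 2 remove [bqwg,ixj] add [ccjq] -> 14 lines: gyurj vuik ypew ccjq trhip igxfh wpil gxd llbl obaaf chxxl hbo bqrd oinv
Hunk 7: at line 12 remove [bqrd] add [tmze,eml,eouq] -> 16 lines: gyurj vuik ypew ccjq trhip igxfh wpil gxd llbl obaaf chxxl hbo tmze eml eouq oinv
Final line count: 16

Answer: 16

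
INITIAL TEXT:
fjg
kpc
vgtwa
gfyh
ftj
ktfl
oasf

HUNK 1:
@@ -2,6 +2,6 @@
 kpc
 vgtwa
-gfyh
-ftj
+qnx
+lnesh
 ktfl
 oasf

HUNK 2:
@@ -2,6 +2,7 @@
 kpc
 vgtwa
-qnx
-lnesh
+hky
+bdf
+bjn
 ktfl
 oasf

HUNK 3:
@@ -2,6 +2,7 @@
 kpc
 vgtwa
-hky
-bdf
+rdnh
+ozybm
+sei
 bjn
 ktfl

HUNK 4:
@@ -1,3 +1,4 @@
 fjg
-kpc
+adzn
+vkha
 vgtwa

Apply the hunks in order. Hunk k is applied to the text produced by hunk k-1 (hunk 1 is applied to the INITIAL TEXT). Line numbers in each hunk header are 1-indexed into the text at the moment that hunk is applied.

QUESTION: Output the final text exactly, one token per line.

Answer: fjg
adzn
vkha
vgtwa
rdnh
ozybm
sei
bjn
ktfl
oasf

Derivation:
Hunk 1: at line 2 remove [gfyh,ftj] add [qnx,lnesh] -> 7 lines: fjg kpc vgtwa qnx lnesh ktfl oasf
Hunk 2: at line 2 remove [qnx,lnesh] add [hky,bdf,bjn] -> 8 lines: fjg kpc vgtwa hky bdf bjn ktfl oasf
Hunk 3: at line 2 remove [hky,bdf] add [rdnh,ozybm,sei] -> 9 lines: fjg kpc vgtwa rdnh ozybm sei bjn ktfl oasf
Hunk 4: at line 1 remove [kpc] add [adzn,vkha] -> 10 lines: fjg adzn vkha vgtwa rdnh ozybm sei bjn ktfl oasf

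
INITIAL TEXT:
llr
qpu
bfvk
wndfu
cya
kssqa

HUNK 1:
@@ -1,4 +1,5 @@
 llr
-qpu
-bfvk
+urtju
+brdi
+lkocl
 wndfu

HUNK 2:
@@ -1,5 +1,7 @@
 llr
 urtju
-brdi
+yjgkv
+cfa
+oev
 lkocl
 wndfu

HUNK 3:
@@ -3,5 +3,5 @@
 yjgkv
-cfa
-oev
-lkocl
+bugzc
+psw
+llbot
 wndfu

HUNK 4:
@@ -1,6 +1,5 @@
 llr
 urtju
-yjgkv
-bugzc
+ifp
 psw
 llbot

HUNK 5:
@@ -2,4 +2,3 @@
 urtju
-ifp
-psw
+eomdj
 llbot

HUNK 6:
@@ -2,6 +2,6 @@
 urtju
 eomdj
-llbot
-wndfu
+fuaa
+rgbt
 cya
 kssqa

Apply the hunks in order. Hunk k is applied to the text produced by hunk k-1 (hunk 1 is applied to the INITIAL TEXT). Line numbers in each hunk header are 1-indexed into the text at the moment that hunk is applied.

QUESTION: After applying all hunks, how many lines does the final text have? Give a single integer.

Answer: 7

Derivation:
Hunk 1: at line 1 remove [qpu,bfvk] add [urtju,brdi,lkocl] -> 7 lines: llr urtju brdi lkocl wndfu cya kssqa
Hunk 2: at line 1 remove [brdi] add [yjgkv,cfa,oev] -> 9 lines: llr urtju yjgkv cfa oev lkocl wndfu cya kssqa
Hunk 3: at line 3 remove [cfa,oev,lkocl] add [bugzc,psw,llbot] -> 9 lines: llr urtju yjgkv bugzc psw llbot wndfu cya kssqa
Hunk 4: at line 1 remove [yjgkv,bugzc] add [ifp] -> 8 lines: llr urtju ifp psw llbot wndfu cya kssqa
Hunk 5: at line 2 remove [ifp,psw] add [eomdj] -> 7 lines: llr urtju eomdj llbot wndfu cya kssqa
Hunk 6: at line 2 remove [llbot,wndfu] add [fuaa,rgbt] -> 7 lines: llr urtju eomdj fuaa rgbt cya kssqa
Final line count: 7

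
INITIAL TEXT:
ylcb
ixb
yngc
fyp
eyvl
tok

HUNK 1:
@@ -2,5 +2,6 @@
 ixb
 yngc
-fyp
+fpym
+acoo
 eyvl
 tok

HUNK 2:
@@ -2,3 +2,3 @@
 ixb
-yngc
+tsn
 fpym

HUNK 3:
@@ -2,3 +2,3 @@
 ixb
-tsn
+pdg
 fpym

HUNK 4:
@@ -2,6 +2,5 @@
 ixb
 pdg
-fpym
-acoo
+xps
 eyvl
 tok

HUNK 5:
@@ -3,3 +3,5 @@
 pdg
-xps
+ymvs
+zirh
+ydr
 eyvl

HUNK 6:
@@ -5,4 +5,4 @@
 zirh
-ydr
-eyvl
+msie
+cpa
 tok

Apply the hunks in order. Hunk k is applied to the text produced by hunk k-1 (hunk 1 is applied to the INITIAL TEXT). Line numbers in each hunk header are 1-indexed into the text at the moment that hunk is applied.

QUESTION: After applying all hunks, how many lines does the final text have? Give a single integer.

Hunk 1: at line 2 remove [fyp] add [fpym,acoo] -> 7 lines: ylcb ixb yngc fpym acoo eyvl tok
Hunk 2: at line 2 remove [yngc] add [tsn] -> 7 lines: ylcb ixb tsn fpym acoo eyvl tok
Hunk 3: at line 2 remove [tsn] add [pdg] -> 7 lines: ylcb ixb pdg fpym acoo eyvl tok
Hunk 4: at line 2 remove [fpym,acoo] add [xps] -> 6 lines: ylcb ixb pdg xps eyvl tok
Hunk 5: at line 3 remove [xps] add [ymvs,zirh,ydr] -> 8 lines: ylcb ixb pdg ymvs zirh ydr eyvl tok
Hunk 6: at line 5 remove [ydr,eyvl] add [msie,cpa] -> 8 lines: ylcb ixb pdg ymvs zirh msie cpa tok
Final line count: 8

Answer: 8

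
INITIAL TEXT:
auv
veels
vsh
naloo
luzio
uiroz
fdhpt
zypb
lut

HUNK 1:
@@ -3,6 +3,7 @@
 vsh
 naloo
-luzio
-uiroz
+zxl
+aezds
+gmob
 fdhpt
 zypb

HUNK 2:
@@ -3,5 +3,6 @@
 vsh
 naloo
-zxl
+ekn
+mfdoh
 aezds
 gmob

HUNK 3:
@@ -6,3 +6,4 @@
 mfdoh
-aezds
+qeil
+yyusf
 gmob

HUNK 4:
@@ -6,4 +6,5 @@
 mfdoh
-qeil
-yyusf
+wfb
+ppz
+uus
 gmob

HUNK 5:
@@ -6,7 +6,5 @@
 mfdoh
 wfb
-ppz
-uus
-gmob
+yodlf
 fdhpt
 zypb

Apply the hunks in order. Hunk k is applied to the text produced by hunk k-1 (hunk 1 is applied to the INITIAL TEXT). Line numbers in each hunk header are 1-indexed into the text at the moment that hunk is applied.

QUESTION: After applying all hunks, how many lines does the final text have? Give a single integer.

Answer: 11

Derivation:
Hunk 1: at line 3 remove [luzio,uiroz] add [zxl,aezds,gmob] -> 10 lines: auv veels vsh naloo zxl aezds gmob fdhpt zypb lut
Hunk 2: at line 3 remove [zxl] add [ekn,mfdoh] -> 11 lines: auv veels vsh naloo ekn mfdoh aezds gmob fdhpt zypb lut
Hunk 3: at line 6 remove [aezds] add [qeil,yyusf] -> 12 lines: auv veels vsh naloo ekn mfdoh qeil yyusf gmob fdhpt zypb lut
Hunk 4: at line 6 remove [qeil,yyusf] add [wfb,ppz,uus] -> 13 lines: auv veels vsh naloo ekn mfdoh wfb ppz uus gmob fdhpt zypb lut
Hunk 5: at line 6 remove [ppz,uus,gmob] add [yodlf] -> 11 lines: auv veels vsh naloo ekn mfdoh wfb yodlf fdhpt zypb lut
Final line count: 11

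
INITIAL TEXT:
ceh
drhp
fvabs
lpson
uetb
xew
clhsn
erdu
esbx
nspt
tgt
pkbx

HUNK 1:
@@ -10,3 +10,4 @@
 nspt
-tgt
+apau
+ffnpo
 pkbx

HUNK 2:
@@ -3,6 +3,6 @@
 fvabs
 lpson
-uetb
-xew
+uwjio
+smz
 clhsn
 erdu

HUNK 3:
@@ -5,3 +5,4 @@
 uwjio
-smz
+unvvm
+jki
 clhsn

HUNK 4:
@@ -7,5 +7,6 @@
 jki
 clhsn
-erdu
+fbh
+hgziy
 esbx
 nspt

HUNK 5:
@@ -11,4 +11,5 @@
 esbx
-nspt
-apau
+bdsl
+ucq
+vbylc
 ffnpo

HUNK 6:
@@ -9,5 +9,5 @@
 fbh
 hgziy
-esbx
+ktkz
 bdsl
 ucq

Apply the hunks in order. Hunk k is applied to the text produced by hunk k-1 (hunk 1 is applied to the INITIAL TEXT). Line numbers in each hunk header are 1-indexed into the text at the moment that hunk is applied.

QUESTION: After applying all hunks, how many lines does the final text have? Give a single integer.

Hunk 1: at line 10 remove [tgt] add [apau,ffnpo] -> 13 lines: ceh drhp fvabs lpson uetb xew clhsn erdu esbx nspt apau ffnpo pkbx
Hunk 2: at line 3 remove [uetb,xew] add [uwjio,smz] -> 13 lines: ceh drhp fvabs lpson uwjio smz clhsn erdu esbx nspt apau ffnpo pkbx
Hunk 3: at line 5 remove [smz] add [unvvm,jki] -> 14 lines: ceh drhp fvabs lpson uwjio unvvm jki clhsn erdu esbx nspt apau ffnpo pkbx
Hunk 4: at line 7 remove [erdu] add [fbh,hgziy] -> 15 lines: ceh drhp fvabs lpson uwjio unvvm jki clhsn fbh hgziy esbx nspt apau ffnpo pkbx
Hunk 5: at line 11 remove [nspt,apau] add [bdsl,ucq,vbylc] -> 16 lines: ceh drhp fvabs lpson uwjio unvvm jki clhsn fbh hgziy esbx bdsl ucq vbylc ffnpo pkbx
Hunk 6: at line 9 remove [esbx] add [ktkz] -> 16 lines: ceh drhp fvabs lpson uwjio unvvm jki clhsn fbh hgziy ktkz bdsl ucq vbylc ffnpo pkbx
Final line count: 16

Answer: 16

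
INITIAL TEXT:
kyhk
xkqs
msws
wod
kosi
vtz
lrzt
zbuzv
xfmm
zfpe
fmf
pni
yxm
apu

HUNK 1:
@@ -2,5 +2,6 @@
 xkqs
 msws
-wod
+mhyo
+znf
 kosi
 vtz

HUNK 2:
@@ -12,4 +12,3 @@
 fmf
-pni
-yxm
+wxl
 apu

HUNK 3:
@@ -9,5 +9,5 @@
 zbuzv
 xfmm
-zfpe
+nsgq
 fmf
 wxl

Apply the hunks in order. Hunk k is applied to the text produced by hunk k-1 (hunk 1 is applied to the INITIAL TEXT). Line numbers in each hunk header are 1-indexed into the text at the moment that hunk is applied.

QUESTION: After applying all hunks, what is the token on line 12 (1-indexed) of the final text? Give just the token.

Hunk 1: at line 2 remove [wod] add [mhyo,znf] -> 15 lines: kyhk xkqs msws mhyo znf kosi vtz lrzt zbuzv xfmm zfpe fmf pni yxm apu
Hunk 2: at line 12 remove [pni,yxm] add [wxl] -> 14 lines: kyhk xkqs msws mhyo znf kosi vtz lrzt zbuzv xfmm zfpe fmf wxl apu
Hunk 3: at line 9 remove [zfpe] add [nsgq] -> 14 lines: kyhk xkqs msws mhyo znf kosi vtz lrzt zbuzv xfmm nsgq fmf wxl apu
Final line 12: fmf

Answer: fmf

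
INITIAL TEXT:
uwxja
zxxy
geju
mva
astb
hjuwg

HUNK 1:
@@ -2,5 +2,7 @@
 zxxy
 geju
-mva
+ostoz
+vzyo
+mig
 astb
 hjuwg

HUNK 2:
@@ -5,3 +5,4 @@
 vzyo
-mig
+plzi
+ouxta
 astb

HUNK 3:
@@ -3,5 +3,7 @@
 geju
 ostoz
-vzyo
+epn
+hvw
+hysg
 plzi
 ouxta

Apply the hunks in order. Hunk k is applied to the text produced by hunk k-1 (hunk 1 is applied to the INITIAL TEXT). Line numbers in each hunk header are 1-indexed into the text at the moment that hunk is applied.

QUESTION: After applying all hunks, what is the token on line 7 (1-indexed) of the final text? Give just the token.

Hunk 1: at line 2 remove [mva] add [ostoz,vzyo,mig] -> 8 lines: uwxja zxxy geju ostoz vzyo mig astb hjuwg
Hunk 2: at line 5 remove [mig] add [plzi,ouxta] -> 9 lines: uwxja zxxy geju ostoz vzyo plzi ouxta astb hjuwg
Hunk 3: at line 3 remove [vzyo] add [epn,hvw,hysg] -> 11 lines: uwxja zxxy geju ostoz epn hvw hysg plzi ouxta astb hjuwg
Final line 7: hysg

Answer: hysg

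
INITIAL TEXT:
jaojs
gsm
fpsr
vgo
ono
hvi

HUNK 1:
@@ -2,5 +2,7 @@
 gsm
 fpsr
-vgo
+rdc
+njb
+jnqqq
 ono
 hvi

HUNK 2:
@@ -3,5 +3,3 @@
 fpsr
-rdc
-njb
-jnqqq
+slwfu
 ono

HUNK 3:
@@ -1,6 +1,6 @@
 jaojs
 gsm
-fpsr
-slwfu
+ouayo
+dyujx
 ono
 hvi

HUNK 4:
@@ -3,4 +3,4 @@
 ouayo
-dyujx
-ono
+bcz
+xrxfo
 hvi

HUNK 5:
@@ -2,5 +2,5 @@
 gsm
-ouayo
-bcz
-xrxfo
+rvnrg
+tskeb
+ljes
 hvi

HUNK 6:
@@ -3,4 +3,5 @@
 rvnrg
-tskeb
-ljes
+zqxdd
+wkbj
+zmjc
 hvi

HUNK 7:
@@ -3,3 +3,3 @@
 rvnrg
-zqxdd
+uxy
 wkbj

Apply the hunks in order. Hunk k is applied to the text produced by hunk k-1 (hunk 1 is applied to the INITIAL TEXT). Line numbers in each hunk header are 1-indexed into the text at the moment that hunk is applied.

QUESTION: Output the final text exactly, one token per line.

Hunk 1: at line 2 remove [vgo] add [rdc,njb,jnqqq] -> 8 lines: jaojs gsm fpsr rdc njb jnqqq ono hvi
Hunk 2: at line 3 remove [rdc,njb,jnqqq] add [slwfu] -> 6 lines: jaojs gsm fpsr slwfu ono hvi
Hunk 3: at line 1 remove [fpsr,slwfu] add [ouayo,dyujx] -> 6 lines: jaojs gsm ouayo dyujx ono hvi
Hunk 4: at line 3 remove [dyujx,ono] add [bcz,xrxfo] -> 6 lines: jaojs gsm ouayo bcz xrxfo hvi
Hunk 5: at line 2 remove [ouayo,bcz,xrxfo] add [rvnrg,tskeb,ljes] -> 6 lines: jaojs gsm rvnrg tskeb ljes hvi
Hunk 6: at line 3 remove [tskeb,ljes] add [zqxdd,wkbj,zmjc] -> 7 lines: jaojs gsm rvnrg zqxdd wkbj zmjc hvi
Hunk 7: at line 3 remove [zqxdd] add [uxy] -> 7 lines: jaojs gsm rvnrg uxy wkbj zmjc hvi

Answer: jaojs
gsm
rvnrg
uxy
wkbj
zmjc
hvi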